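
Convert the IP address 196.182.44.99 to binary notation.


196 = 11000100
182 = 10110110
44 = 00101100
99 = 01100011
Binary: 11000100.10110110.00101100.01100011


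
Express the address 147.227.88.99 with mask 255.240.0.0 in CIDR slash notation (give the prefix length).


Binary: 11111111.11110000.00000000.00000000
Count leading 1s
Prefix: /12


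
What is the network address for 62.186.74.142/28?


IP:   00111110.10111010.01001010.10001110
Mask: 11111111.11111111.11111111.11110000
AND operation:
Net:  00111110.10111010.01001010.10000000
Network: 62.186.74.128/28


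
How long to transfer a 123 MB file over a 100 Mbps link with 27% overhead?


Effective throughput = 100 * (1 - 27/100) = 73 Mbps
File size in Mb = 123 * 8 = 984 Mb
Time = 984 / 73
Time = 13.4795 seconds


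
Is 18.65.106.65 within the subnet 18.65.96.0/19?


Subnet network: 18.65.96.0
Test IP AND mask: 18.65.96.0
Yes, 18.65.106.65 is in 18.65.96.0/19


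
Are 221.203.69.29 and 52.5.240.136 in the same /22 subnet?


Mask: 255.255.252.0
221.203.69.29 AND mask = 221.203.68.0
52.5.240.136 AND mask = 52.5.240.0
No, different subnets (221.203.68.0 vs 52.5.240.0)


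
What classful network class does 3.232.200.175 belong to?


First octet: 3
Binary: 00000011
0xxxxxxx -> Class A (1-126)
Class A, default mask 255.0.0.0 (/8)


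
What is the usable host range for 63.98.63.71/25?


Network: 63.98.63.0
Broadcast: 63.98.63.127
First usable = network + 1
Last usable = broadcast - 1
Range: 63.98.63.1 to 63.98.63.126


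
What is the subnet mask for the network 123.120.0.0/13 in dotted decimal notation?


/13 means 13 network bits, 19 host bits
Binary: 11111111111110000000000000000000
Mask: 255.248.0.0


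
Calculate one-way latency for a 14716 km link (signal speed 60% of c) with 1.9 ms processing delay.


Speed = 0.6 * 3e5 km/s = 180000 km/s
Propagation delay = 14716 / 180000 = 0.0818 s = 81.7556 ms
Processing delay = 1.9 ms
Total one-way latency = 83.6556 ms


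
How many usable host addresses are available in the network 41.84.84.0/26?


Host bits = 32 - 26 = 6
Total addresses = 2^6 = 64
Usable = total - 2 (network and broadcast)
Usable hosts: 62


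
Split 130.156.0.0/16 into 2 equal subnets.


New prefix = 16 + 1 = 17
Each subnet has 32768 addresses
  130.156.0.0/17
  130.156.128.0/17
Subnets: 130.156.0.0/17, 130.156.128.0/17


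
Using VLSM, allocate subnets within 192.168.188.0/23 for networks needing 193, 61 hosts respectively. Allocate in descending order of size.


193 hosts -> /24 (254 usable): 192.168.188.0/24
61 hosts -> /26 (62 usable): 192.168.189.0/26
Allocation: 192.168.188.0/24 (193 hosts, 254 usable); 192.168.189.0/26 (61 hosts, 62 usable)


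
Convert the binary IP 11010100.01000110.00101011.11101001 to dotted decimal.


11010100 = 212
01000110 = 70
00101011 = 43
11101001 = 233
IP: 212.70.43.233


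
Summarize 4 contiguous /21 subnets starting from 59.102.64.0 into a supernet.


Original prefix: /21
Number of subnets: 4 = 2^2
New prefix = 21 - 2 = 19
Supernet: 59.102.64.0/19


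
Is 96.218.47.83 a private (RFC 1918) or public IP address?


RFC 1918 private ranges:
  10.0.0.0/8 (10.0.0.0 - 10.255.255.255)
  172.16.0.0/12 (172.16.0.0 - 172.31.255.255)
  192.168.0.0/16 (192.168.0.0 - 192.168.255.255)
Public (not in any RFC 1918 range)


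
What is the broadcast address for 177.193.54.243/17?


Network: 177.193.0.0/17
Host bits = 15
Set all host bits to 1:
Broadcast: 177.193.127.255


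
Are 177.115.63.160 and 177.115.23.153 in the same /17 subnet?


Mask: 255.255.128.0
177.115.63.160 AND mask = 177.115.0.0
177.115.23.153 AND mask = 177.115.0.0
Yes, same subnet (177.115.0.0)


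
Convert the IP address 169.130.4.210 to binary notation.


169 = 10101001
130 = 10000010
4 = 00000100
210 = 11010010
Binary: 10101001.10000010.00000100.11010010


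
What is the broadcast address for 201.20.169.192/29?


Network: 201.20.169.192/29
Host bits = 3
Set all host bits to 1:
Broadcast: 201.20.169.199


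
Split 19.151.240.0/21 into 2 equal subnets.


New prefix = 21 + 1 = 22
Each subnet has 1024 addresses
  19.151.240.0/22
  19.151.244.0/22
Subnets: 19.151.240.0/22, 19.151.244.0/22


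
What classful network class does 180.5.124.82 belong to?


First octet: 180
Binary: 10110100
10xxxxxx -> Class B (128-191)
Class B, default mask 255.255.0.0 (/16)


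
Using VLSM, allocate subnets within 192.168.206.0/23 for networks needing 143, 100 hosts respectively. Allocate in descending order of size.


143 hosts -> /24 (254 usable): 192.168.206.0/24
100 hosts -> /25 (126 usable): 192.168.207.0/25
Allocation: 192.168.206.0/24 (143 hosts, 254 usable); 192.168.207.0/25 (100 hosts, 126 usable)


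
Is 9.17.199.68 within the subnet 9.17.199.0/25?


Subnet network: 9.17.199.0
Test IP AND mask: 9.17.199.0
Yes, 9.17.199.68 is in 9.17.199.0/25


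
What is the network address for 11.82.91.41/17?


IP:   00001011.01010010.01011011.00101001
Mask: 11111111.11111111.10000000.00000000
AND operation:
Net:  00001011.01010010.00000000.00000000
Network: 11.82.0.0/17


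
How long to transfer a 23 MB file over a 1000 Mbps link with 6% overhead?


Effective throughput = 1000 * (1 - 6/100) = 940 Mbps
File size in Mb = 23 * 8 = 184 Mb
Time = 184 / 940
Time = 0.1957 seconds


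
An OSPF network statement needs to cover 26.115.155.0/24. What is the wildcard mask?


Subnet mask: 255.255.255.0
Wildcard = 255.255.255.255 - subnet mask
255 - 255 = 0
255 - 255 = 0
255 - 255 = 0
255 - 0 = 255
Wildcard: 0.0.0.255


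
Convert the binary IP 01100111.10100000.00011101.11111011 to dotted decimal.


01100111 = 103
10100000 = 160
00011101 = 29
11111011 = 251
IP: 103.160.29.251


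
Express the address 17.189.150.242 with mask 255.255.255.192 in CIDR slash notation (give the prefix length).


Binary: 11111111.11111111.11111111.11000000
Count leading 1s
Prefix: /26


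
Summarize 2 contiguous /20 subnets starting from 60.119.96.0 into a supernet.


Original prefix: /20
Number of subnets: 2 = 2^1
New prefix = 20 - 1 = 19
Supernet: 60.119.96.0/19


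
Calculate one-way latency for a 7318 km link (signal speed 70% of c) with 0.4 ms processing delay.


Speed = 0.7 * 3e5 km/s = 210000 km/s
Propagation delay = 7318 / 210000 = 0.0348 s = 34.8476 ms
Processing delay = 0.4 ms
Total one-way latency = 35.2476 ms


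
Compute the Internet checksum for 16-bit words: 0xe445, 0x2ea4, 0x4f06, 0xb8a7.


Sum all words (with carry folding):
+ 0xe445 = 0xe445
+ 0x2ea4 = 0x12ea
+ 0x4f06 = 0x61f0
+ 0xb8a7 = 0x1a98
One's complement: ~0x1a98
Checksum = 0xe567


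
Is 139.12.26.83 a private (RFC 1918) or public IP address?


RFC 1918 private ranges:
  10.0.0.0/8 (10.0.0.0 - 10.255.255.255)
  172.16.0.0/12 (172.16.0.0 - 172.31.255.255)
  192.168.0.0/16 (192.168.0.0 - 192.168.255.255)
Public (not in any RFC 1918 range)


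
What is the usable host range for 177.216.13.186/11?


Network: 177.192.0.0
Broadcast: 177.223.255.255
First usable = network + 1
Last usable = broadcast - 1
Range: 177.192.0.1 to 177.223.255.254


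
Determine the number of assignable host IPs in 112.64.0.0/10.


Host bits = 32 - 10 = 22
Total addresses = 2^22 = 4194304
Usable = total - 2 (network and broadcast)
Usable hosts: 4194302


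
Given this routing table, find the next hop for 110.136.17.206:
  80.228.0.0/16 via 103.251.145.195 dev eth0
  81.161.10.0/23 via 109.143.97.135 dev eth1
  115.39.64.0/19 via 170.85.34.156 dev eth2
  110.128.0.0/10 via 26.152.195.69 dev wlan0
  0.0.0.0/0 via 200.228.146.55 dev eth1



Longest prefix match for 110.136.17.206:
  /16 80.228.0.0: no
  /23 81.161.10.0: no
  /19 115.39.64.0: no
  /10 110.128.0.0: MATCH
  /0 0.0.0.0: MATCH
Selected: next-hop 26.152.195.69 via wlan0 (matched /10)


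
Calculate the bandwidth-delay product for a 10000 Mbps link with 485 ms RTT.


BDP = bandwidth * RTT
= 10000 Mbps * 485 ms
= 10000 * 1e6 * 485 / 1000 bits
= 4850000000 bits
= 606250000 bytes
= 592041.0156 KB
BDP = 4850000000 bits (606250000 bytes)


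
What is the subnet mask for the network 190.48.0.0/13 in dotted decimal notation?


/13 means 13 network bits, 19 host bits
Binary: 11111111111110000000000000000000
Mask: 255.248.0.0


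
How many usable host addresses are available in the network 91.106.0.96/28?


Host bits = 32 - 28 = 4
Total addresses = 2^4 = 16
Usable = total - 2 (network and broadcast)
Usable hosts: 14


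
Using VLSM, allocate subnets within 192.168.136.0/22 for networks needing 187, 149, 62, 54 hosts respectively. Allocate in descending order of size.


187 hosts -> /24 (254 usable): 192.168.136.0/24
149 hosts -> /24 (254 usable): 192.168.137.0/24
62 hosts -> /26 (62 usable): 192.168.138.0/26
54 hosts -> /26 (62 usable): 192.168.138.64/26
Allocation: 192.168.136.0/24 (187 hosts, 254 usable); 192.168.137.0/24 (149 hosts, 254 usable); 192.168.138.0/26 (62 hosts, 62 usable); 192.168.138.64/26 (54 hosts, 62 usable)


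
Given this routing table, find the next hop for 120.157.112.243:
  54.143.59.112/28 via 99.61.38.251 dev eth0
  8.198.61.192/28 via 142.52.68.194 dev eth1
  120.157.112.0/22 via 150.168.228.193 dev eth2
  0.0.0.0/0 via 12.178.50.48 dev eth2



Longest prefix match for 120.157.112.243:
  /28 54.143.59.112: no
  /28 8.198.61.192: no
  /22 120.157.112.0: MATCH
  /0 0.0.0.0: MATCH
Selected: next-hop 150.168.228.193 via eth2 (matched /22)


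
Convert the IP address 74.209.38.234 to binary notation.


74 = 01001010
209 = 11010001
38 = 00100110
234 = 11101010
Binary: 01001010.11010001.00100110.11101010


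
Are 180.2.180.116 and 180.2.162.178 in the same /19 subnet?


Mask: 255.255.224.0
180.2.180.116 AND mask = 180.2.160.0
180.2.162.178 AND mask = 180.2.160.0
Yes, same subnet (180.2.160.0)


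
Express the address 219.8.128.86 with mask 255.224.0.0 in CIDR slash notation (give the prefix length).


Binary: 11111111.11100000.00000000.00000000
Count leading 1s
Prefix: /11


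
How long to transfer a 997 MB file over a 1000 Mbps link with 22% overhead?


Effective throughput = 1000 * (1 - 22/100) = 780 Mbps
File size in Mb = 997 * 8 = 7976 Mb
Time = 7976 / 780
Time = 10.2256 seconds


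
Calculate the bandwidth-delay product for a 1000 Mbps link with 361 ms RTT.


BDP = bandwidth * RTT
= 1000 Mbps * 361 ms
= 1000 * 1e6 * 361 / 1000 bits
= 361000000 bits
= 45125000 bytes
= 44067.3828 KB
BDP = 361000000 bits (45125000 bytes)


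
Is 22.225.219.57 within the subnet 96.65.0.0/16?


Subnet network: 96.65.0.0
Test IP AND mask: 22.225.0.0
No, 22.225.219.57 is not in 96.65.0.0/16


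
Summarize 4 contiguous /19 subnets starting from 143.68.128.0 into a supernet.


Original prefix: /19
Number of subnets: 4 = 2^2
New prefix = 19 - 2 = 17
Supernet: 143.68.128.0/17


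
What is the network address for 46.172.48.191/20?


IP:   00101110.10101100.00110000.10111111
Mask: 11111111.11111111.11110000.00000000
AND operation:
Net:  00101110.10101100.00110000.00000000
Network: 46.172.48.0/20


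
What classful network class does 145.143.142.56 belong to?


First octet: 145
Binary: 10010001
10xxxxxx -> Class B (128-191)
Class B, default mask 255.255.0.0 (/16)


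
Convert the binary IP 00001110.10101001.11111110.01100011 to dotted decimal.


00001110 = 14
10101001 = 169
11111110 = 254
01100011 = 99
IP: 14.169.254.99


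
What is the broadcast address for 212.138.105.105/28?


Network: 212.138.105.96/28
Host bits = 4
Set all host bits to 1:
Broadcast: 212.138.105.111


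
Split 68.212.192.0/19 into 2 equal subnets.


New prefix = 19 + 1 = 20
Each subnet has 4096 addresses
  68.212.192.0/20
  68.212.208.0/20
Subnets: 68.212.192.0/20, 68.212.208.0/20


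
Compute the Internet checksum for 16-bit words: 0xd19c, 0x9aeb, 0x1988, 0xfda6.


Sum all words (with carry folding):
+ 0xd19c = 0xd19c
+ 0x9aeb = 0x6c88
+ 0x1988 = 0x8610
+ 0xfda6 = 0x83b7
One's complement: ~0x83b7
Checksum = 0x7c48


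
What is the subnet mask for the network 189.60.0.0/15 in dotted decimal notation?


/15 means 15 network bits, 17 host bits
Binary: 11111111111111100000000000000000
Mask: 255.254.0.0


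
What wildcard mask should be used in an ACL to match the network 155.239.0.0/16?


Subnet mask: 255.255.0.0
Wildcard = 255.255.255.255 - subnet mask
255 - 255 = 0
255 - 255 = 0
255 - 0 = 255
255 - 0 = 255
Wildcard: 0.0.255.255


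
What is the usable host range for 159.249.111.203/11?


Network: 159.224.0.0
Broadcast: 159.255.255.255
First usable = network + 1
Last usable = broadcast - 1
Range: 159.224.0.1 to 159.255.255.254


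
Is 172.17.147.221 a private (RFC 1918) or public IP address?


RFC 1918 private ranges:
  10.0.0.0/8 (10.0.0.0 - 10.255.255.255)
  172.16.0.0/12 (172.16.0.0 - 172.31.255.255)
  192.168.0.0/16 (192.168.0.0 - 192.168.255.255)
Private (in 172.16.0.0/12)


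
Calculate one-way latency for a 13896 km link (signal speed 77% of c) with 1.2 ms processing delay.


Speed = 0.77 * 3e5 km/s = 231000 km/s
Propagation delay = 13896 / 231000 = 0.0602 s = 60.1558 ms
Processing delay = 1.2 ms
Total one-way latency = 61.3558 ms


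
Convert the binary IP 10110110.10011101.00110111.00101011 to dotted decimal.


10110110 = 182
10011101 = 157
00110111 = 55
00101011 = 43
IP: 182.157.55.43


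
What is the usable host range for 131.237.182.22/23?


Network: 131.237.182.0
Broadcast: 131.237.183.255
First usable = network + 1
Last usable = broadcast - 1
Range: 131.237.182.1 to 131.237.183.254


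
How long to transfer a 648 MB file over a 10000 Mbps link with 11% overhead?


Effective throughput = 10000 * (1 - 11/100) = 8900 Mbps
File size in Mb = 648 * 8 = 5184 Mb
Time = 5184 / 8900
Time = 0.5825 seconds


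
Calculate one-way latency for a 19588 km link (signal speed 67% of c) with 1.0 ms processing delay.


Speed = 0.67 * 3e5 km/s = 201000 km/s
Propagation delay = 19588 / 201000 = 0.0975 s = 97.4527 ms
Processing delay = 1.0 ms
Total one-way latency = 98.4527 ms


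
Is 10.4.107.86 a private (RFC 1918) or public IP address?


RFC 1918 private ranges:
  10.0.0.0/8 (10.0.0.0 - 10.255.255.255)
  172.16.0.0/12 (172.16.0.0 - 172.31.255.255)
  192.168.0.0/16 (192.168.0.0 - 192.168.255.255)
Private (in 10.0.0.0/8)


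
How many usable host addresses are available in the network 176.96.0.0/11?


Host bits = 32 - 11 = 21
Total addresses = 2^21 = 2097152
Usable = total - 2 (network and broadcast)
Usable hosts: 2097150


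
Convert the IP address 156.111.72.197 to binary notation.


156 = 10011100
111 = 01101111
72 = 01001000
197 = 11000101
Binary: 10011100.01101111.01001000.11000101


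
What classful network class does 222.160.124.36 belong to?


First octet: 222
Binary: 11011110
110xxxxx -> Class C (192-223)
Class C, default mask 255.255.255.0 (/24)


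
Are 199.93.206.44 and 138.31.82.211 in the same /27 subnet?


Mask: 255.255.255.224
199.93.206.44 AND mask = 199.93.206.32
138.31.82.211 AND mask = 138.31.82.192
No, different subnets (199.93.206.32 vs 138.31.82.192)


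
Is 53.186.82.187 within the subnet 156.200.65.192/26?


Subnet network: 156.200.65.192
Test IP AND mask: 53.186.82.128
No, 53.186.82.187 is not in 156.200.65.192/26


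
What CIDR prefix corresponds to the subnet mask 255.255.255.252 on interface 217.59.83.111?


Binary: 11111111.11111111.11111111.11111100
Count leading 1s
Prefix: /30


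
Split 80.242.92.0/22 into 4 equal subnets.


New prefix = 22 + 2 = 24
Each subnet has 256 addresses
  80.242.92.0/24
  80.242.93.0/24
  80.242.94.0/24
  80.242.95.0/24
Subnets: 80.242.92.0/24, 80.242.93.0/24, 80.242.94.0/24, 80.242.95.0/24


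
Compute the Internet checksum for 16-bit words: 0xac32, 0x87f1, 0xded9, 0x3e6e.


Sum all words (with carry folding):
+ 0xac32 = 0xac32
+ 0x87f1 = 0x3424
+ 0xded9 = 0x12fe
+ 0x3e6e = 0x516c
One's complement: ~0x516c
Checksum = 0xae93


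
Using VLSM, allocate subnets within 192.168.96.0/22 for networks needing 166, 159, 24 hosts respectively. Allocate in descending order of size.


166 hosts -> /24 (254 usable): 192.168.96.0/24
159 hosts -> /24 (254 usable): 192.168.97.0/24
24 hosts -> /27 (30 usable): 192.168.98.0/27
Allocation: 192.168.96.0/24 (166 hosts, 254 usable); 192.168.97.0/24 (159 hosts, 254 usable); 192.168.98.0/27 (24 hosts, 30 usable)


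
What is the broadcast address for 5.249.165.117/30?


Network: 5.249.165.116/30
Host bits = 2
Set all host bits to 1:
Broadcast: 5.249.165.119


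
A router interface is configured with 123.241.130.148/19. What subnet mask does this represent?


/19 means 19 network bits, 13 host bits
Binary: 11111111111111111110000000000000
Mask: 255.255.224.0


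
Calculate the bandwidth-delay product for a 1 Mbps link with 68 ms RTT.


BDP = bandwidth * RTT
= 1 Mbps * 68 ms
= 1 * 1e6 * 68 / 1000 bits
= 68000 bits
= 8500 bytes
= 8.3008 KB
BDP = 68000 bits (8500 bytes)


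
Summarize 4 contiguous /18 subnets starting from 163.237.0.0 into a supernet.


Original prefix: /18
Number of subnets: 4 = 2^2
New prefix = 18 - 2 = 16
Supernet: 163.237.0.0/16


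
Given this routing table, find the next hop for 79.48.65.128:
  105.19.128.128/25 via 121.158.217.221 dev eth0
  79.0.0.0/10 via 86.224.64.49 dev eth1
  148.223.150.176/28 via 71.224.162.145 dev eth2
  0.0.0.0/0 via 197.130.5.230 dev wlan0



Longest prefix match for 79.48.65.128:
  /25 105.19.128.128: no
  /10 79.0.0.0: MATCH
  /28 148.223.150.176: no
  /0 0.0.0.0: MATCH
Selected: next-hop 86.224.64.49 via eth1 (matched /10)


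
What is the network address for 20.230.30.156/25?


IP:   00010100.11100110.00011110.10011100
Mask: 11111111.11111111.11111111.10000000
AND operation:
Net:  00010100.11100110.00011110.10000000
Network: 20.230.30.128/25


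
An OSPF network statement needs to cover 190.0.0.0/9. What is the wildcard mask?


Subnet mask: 255.128.0.0
Wildcard = 255.255.255.255 - subnet mask
255 - 255 = 0
255 - 128 = 127
255 - 0 = 255
255 - 0 = 255
Wildcard: 0.127.255.255


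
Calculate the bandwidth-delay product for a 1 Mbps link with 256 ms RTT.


BDP = bandwidth * RTT
= 1 Mbps * 256 ms
= 1 * 1e6 * 256 / 1000 bits
= 256000 bits
= 32000 bytes
= 31.25 KB
BDP = 256000 bits (32000 bytes)


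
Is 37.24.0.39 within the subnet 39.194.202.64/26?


Subnet network: 39.194.202.64
Test IP AND mask: 37.24.0.0
No, 37.24.0.39 is not in 39.194.202.64/26


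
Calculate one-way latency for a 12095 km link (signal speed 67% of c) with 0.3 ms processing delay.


Speed = 0.67 * 3e5 km/s = 201000 km/s
Propagation delay = 12095 / 201000 = 0.0602 s = 60.1741 ms
Processing delay = 0.3 ms
Total one-way latency = 60.4741 ms


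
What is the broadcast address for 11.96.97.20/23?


Network: 11.96.96.0/23
Host bits = 9
Set all host bits to 1:
Broadcast: 11.96.97.255


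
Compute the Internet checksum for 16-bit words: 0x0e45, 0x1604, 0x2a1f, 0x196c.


Sum all words (with carry folding):
+ 0x0e45 = 0x0e45
+ 0x1604 = 0x2449
+ 0x2a1f = 0x4e68
+ 0x196c = 0x67d4
One's complement: ~0x67d4
Checksum = 0x982b


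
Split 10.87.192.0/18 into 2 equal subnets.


New prefix = 18 + 1 = 19
Each subnet has 8192 addresses
  10.87.192.0/19
  10.87.224.0/19
Subnets: 10.87.192.0/19, 10.87.224.0/19


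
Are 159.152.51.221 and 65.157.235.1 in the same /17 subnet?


Mask: 255.255.128.0
159.152.51.221 AND mask = 159.152.0.0
65.157.235.1 AND mask = 65.157.128.0
No, different subnets (159.152.0.0 vs 65.157.128.0)


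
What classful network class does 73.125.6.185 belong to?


First octet: 73
Binary: 01001001
0xxxxxxx -> Class A (1-126)
Class A, default mask 255.0.0.0 (/8)


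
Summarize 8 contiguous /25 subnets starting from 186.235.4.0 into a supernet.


Original prefix: /25
Number of subnets: 8 = 2^3
New prefix = 25 - 3 = 22
Supernet: 186.235.4.0/22


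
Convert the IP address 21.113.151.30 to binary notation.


21 = 00010101
113 = 01110001
151 = 10010111
30 = 00011110
Binary: 00010101.01110001.10010111.00011110


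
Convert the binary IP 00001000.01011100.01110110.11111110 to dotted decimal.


00001000 = 8
01011100 = 92
01110110 = 118
11111110 = 254
IP: 8.92.118.254


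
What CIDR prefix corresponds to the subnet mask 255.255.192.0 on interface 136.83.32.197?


Binary: 11111111.11111111.11000000.00000000
Count leading 1s
Prefix: /18


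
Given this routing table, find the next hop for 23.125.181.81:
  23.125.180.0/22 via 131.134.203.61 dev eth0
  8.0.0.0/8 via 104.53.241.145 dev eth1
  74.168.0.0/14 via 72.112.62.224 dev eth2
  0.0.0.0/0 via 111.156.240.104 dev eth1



Longest prefix match for 23.125.181.81:
  /22 23.125.180.0: MATCH
  /8 8.0.0.0: no
  /14 74.168.0.0: no
  /0 0.0.0.0: MATCH
Selected: next-hop 131.134.203.61 via eth0 (matched /22)


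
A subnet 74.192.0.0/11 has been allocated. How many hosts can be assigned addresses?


Host bits = 32 - 11 = 21
Total addresses = 2^21 = 2097152
Usable = total - 2 (network and broadcast)
Usable hosts: 2097150


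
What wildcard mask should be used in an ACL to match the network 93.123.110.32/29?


Subnet mask: 255.255.255.248
Wildcard = 255.255.255.255 - subnet mask
255 - 255 = 0
255 - 255 = 0
255 - 255 = 0
255 - 248 = 7
Wildcard: 0.0.0.7


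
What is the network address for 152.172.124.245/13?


IP:   10011000.10101100.01111100.11110101
Mask: 11111111.11111000.00000000.00000000
AND operation:
Net:  10011000.10101000.00000000.00000000
Network: 152.168.0.0/13


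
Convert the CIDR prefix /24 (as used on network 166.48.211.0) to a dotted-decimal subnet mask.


/24 means 24 network bits, 8 host bits
Binary: 11111111111111111111111100000000
Mask: 255.255.255.0


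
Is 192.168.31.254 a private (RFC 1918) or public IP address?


RFC 1918 private ranges:
  10.0.0.0/8 (10.0.0.0 - 10.255.255.255)
  172.16.0.0/12 (172.16.0.0 - 172.31.255.255)
  192.168.0.0/16 (192.168.0.0 - 192.168.255.255)
Private (in 192.168.0.0/16)


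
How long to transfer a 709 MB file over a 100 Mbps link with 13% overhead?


Effective throughput = 100 * (1 - 13/100) = 87 Mbps
File size in Mb = 709 * 8 = 5672 Mb
Time = 5672 / 87
Time = 65.1954 seconds


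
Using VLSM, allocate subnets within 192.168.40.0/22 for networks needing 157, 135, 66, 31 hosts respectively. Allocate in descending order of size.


157 hosts -> /24 (254 usable): 192.168.40.0/24
135 hosts -> /24 (254 usable): 192.168.41.0/24
66 hosts -> /25 (126 usable): 192.168.42.0/25
31 hosts -> /26 (62 usable): 192.168.42.128/26
Allocation: 192.168.40.0/24 (157 hosts, 254 usable); 192.168.41.0/24 (135 hosts, 254 usable); 192.168.42.0/25 (66 hosts, 126 usable); 192.168.42.128/26 (31 hosts, 62 usable)


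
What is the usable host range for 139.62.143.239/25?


Network: 139.62.143.128
Broadcast: 139.62.143.255
First usable = network + 1
Last usable = broadcast - 1
Range: 139.62.143.129 to 139.62.143.254


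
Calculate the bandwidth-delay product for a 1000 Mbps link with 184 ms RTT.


BDP = bandwidth * RTT
= 1000 Mbps * 184 ms
= 1000 * 1e6 * 184 / 1000 bits
= 184000000 bits
= 23000000 bytes
= 22460.9375 KB
BDP = 184000000 bits (23000000 bytes)


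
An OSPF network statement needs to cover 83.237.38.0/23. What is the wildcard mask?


Subnet mask: 255.255.254.0
Wildcard = 255.255.255.255 - subnet mask
255 - 255 = 0
255 - 255 = 0
255 - 254 = 1
255 - 0 = 255
Wildcard: 0.0.1.255


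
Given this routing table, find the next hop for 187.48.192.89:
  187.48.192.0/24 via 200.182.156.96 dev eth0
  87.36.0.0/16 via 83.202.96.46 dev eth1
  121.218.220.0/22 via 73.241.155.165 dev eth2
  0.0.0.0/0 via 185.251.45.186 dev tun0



Longest prefix match for 187.48.192.89:
  /24 187.48.192.0: MATCH
  /16 87.36.0.0: no
  /22 121.218.220.0: no
  /0 0.0.0.0: MATCH
Selected: next-hop 200.182.156.96 via eth0 (matched /24)


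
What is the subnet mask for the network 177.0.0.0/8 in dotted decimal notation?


/8 means 8 network bits, 24 host bits
Binary: 11111111000000000000000000000000
Mask: 255.0.0.0


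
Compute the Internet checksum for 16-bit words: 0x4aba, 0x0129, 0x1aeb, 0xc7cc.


Sum all words (with carry folding):
+ 0x4aba = 0x4aba
+ 0x0129 = 0x4be3
+ 0x1aeb = 0x66ce
+ 0xc7cc = 0x2e9b
One's complement: ~0x2e9b
Checksum = 0xd164


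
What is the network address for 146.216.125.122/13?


IP:   10010010.11011000.01111101.01111010
Mask: 11111111.11111000.00000000.00000000
AND operation:
Net:  10010010.11011000.00000000.00000000
Network: 146.216.0.0/13


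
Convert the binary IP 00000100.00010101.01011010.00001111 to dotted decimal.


00000100 = 4
00010101 = 21
01011010 = 90
00001111 = 15
IP: 4.21.90.15


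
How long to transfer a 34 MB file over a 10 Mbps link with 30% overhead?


Effective throughput = 10 * (1 - 30/100) = 7 Mbps
File size in Mb = 34 * 8 = 272 Mb
Time = 272 / 7
Time = 38.8571 seconds


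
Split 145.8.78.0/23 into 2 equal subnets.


New prefix = 23 + 1 = 24
Each subnet has 256 addresses
  145.8.78.0/24
  145.8.79.0/24
Subnets: 145.8.78.0/24, 145.8.79.0/24


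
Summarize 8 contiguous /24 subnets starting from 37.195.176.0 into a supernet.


Original prefix: /24
Number of subnets: 8 = 2^3
New prefix = 24 - 3 = 21
Supernet: 37.195.176.0/21


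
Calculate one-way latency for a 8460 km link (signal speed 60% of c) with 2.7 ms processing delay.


Speed = 0.6 * 3e5 km/s = 180000 km/s
Propagation delay = 8460 / 180000 = 0.047 s = 47 ms
Processing delay = 2.7 ms
Total one-way latency = 49.7 ms


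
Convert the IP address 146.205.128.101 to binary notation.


146 = 10010010
205 = 11001101
128 = 10000000
101 = 01100101
Binary: 10010010.11001101.10000000.01100101


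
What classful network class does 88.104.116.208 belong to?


First octet: 88
Binary: 01011000
0xxxxxxx -> Class A (1-126)
Class A, default mask 255.0.0.0 (/8)


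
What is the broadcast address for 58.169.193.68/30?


Network: 58.169.193.68/30
Host bits = 2
Set all host bits to 1:
Broadcast: 58.169.193.71


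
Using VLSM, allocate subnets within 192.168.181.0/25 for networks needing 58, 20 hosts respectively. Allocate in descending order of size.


58 hosts -> /26 (62 usable): 192.168.181.0/26
20 hosts -> /27 (30 usable): 192.168.181.64/27
Allocation: 192.168.181.0/26 (58 hosts, 62 usable); 192.168.181.64/27 (20 hosts, 30 usable)


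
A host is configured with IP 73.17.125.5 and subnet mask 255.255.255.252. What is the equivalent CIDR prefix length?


Binary: 11111111.11111111.11111111.11111100
Count leading 1s
Prefix: /30


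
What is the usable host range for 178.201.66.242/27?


Network: 178.201.66.224
Broadcast: 178.201.66.255
First usable = network + 1
Last usable = broadcast - 1
Range: 178.201.66.225 to 178.201.66.254


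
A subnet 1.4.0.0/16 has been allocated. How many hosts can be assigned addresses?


Host bits = 32 - 16 = 16
Total addresses = 2^16 = 65536
Usable = total - 2 (network and broadcast)
Usable hosts: 65534


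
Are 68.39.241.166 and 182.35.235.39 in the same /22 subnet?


Mask: 255.255.252.0
68.39.241.166 AND mask = 68.39.240.0
182.35.235.39 AND mask = 182.35.232.0
No, different subnets (68.39.240.0 vs 182.35.232.0)


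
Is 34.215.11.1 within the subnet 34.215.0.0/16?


Subnet network: 34.215.0.0
Test IP AND mask: 34.215.0.0
Yes, 34.215.11.1 is in 34.215.0.0/16


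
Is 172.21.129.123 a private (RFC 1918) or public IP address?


RFC 1918 private ranges:
  10.0.0.0/8 (10.0.0.0 - 10.255.255.255)
  172.16.0.0/12 (172.16.0.0 - 172.31.255.255)
  192.168.0.0/16 (192.168.0.0 - 192.168.255.255)
Private (in 172.16.0.0/12)


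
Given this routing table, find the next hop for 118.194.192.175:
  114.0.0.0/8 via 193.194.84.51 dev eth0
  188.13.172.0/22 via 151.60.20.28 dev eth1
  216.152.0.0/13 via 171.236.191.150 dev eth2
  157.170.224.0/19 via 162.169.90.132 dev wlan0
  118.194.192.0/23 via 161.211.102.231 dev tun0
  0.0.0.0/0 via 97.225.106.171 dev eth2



Longest prefix match for 118.194.192.175:
  /8 114.0.0.0: no
  /22 188.13.172.0: no
  /13 216.152.0.0: no
  /19 157.170.224.0: no
  /23 118.194.192.0: MATCH
  /0 0.0.0.0: MATCH
Selected: next-hop 161.211.102.231 via tun0 (matched /23)


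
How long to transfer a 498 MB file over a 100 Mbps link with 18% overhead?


Effective throughput = 100 * (1 - 18/100) = 82 Mbps
File size in Mb = 498 * 8 = 3984 Mb
Time = 3984 / 82
Time = 48.5854 seconds


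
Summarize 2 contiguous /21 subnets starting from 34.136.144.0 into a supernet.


Original prefix: /21
Number of subnets: 2 = 2^1
New prefix = 21 - 1 = 20
Supernet: 34.136.144.0/20


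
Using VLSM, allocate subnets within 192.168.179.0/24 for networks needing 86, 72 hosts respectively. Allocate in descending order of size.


86 hosts -> /25 (126 usable): 192.168.179.0/25
72 hosts -> /25 (126 usable): 192.168.179.128/25
Allocation: 192.168.179.0/25 (86 hosts, 126 usable); 192.168.179.128/25 (72 hosts, 126 usable)


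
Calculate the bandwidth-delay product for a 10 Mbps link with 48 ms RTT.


BDP = bandwidth * RTT
= 10 Mbps * 48 ms
= 10 * 1e6 * 48 / 1000 bits
= 480000 bits
= 60000 bytes
= 58.5938 KB
BDP = 480000 bits (60000 bytes)


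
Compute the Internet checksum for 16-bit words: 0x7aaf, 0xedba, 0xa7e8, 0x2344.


Sum all words (with carry folding):
+ 0x7aaf = 0x7aaf
+ 0xedba = 0x686a
+ 0xa7e8 = 0x1053
+ 0x2344 = 0x3397
One's complement: ~0x3397
Checksum = 0xcc68


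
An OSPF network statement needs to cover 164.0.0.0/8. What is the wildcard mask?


Subnet mask: 255.0.0.0
Wildcard = 255.255.255.255 - subnet mask
255 - 255 = 0
255 - 0 = 255
255 - 0 = 255
255 - 0 = 255
Wildcard: 0.255.255.255


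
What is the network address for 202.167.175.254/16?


IP:   11001010.10100111.10101111.11111110
Mask: 11111111.11111111.00000000.00000000
AND operation:
Net:  11001010.10100111.00000000.00000000
Network: 202.167.0.0/16


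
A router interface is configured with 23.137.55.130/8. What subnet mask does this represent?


/8 means 8 network bits, 24 host bits
Binary: 11111111000000000000000000000000
Mask: 255.0.0.0


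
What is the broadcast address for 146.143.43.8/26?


Network: 146.143.43.0/26
Host bits = 6
Set all host bits to 1:
Broadcast: 146.143.43.63


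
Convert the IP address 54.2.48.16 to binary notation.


54 = 00110110
2 = 00000010
48 = 00110000
16 = 00010000
Binary: 00110110.00000010.00110000.00010000


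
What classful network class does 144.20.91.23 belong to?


First octet: 144
Binary: 10010000
10xxxxxx -> Class B (128-191)
Class B, default mask 255.255.0.0 (/16)


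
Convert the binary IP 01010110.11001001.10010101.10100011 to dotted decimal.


01010110 = 86
11001001 = 201
10010101 = 149
10100011 = 163
IP: 86.201.149.163


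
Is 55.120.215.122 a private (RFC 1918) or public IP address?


RFC 1918 private ranges:
  10.0.0.0/8 (10.0.0.0 - 10.255.255.255)
  172.16.0.0/12 (172.16.0.0 - 172.31.255.255)
  192.168.0.0/16 (192.168.0.0 - 192.168.255.255)
Public (not in any RFC 1918 range)


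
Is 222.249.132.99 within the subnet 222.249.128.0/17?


Subnet network: 222.249.128.0
Test IP AND mask: 222.249.128.0
Yes, 222.249.132.99 is in 222.249.128.0/17


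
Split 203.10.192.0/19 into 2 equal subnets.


New prefix = 19 + 1 = 20
Each subnet has 4096 addresses
  203.10.192.0/20
  203.10.208.0/20
Subnets: 203.10.192.0/20, 203.10.208.0/20


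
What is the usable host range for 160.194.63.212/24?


Network: 160.194.63.0
Broadcast: 160.194.63.255
First usable = network + 1
Last usable = broadcast - 1
Range: 160.194.63.1 to 160.194.63.254


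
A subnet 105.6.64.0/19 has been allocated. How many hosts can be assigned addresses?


Host bits = 32 - 19 = 13
Total addresses = 2^13 = 8192
Usable = total - 2 (network and broadcast)
Usable hosts: 8190


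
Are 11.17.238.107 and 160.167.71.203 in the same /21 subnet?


Mask: 255.255.248.0
11.17.238.107 AND mask = 11.17.232.0
160.167.71.203 AND mask = 160.167.64.0
No, different subnets (11.17.232.0 vs 160.167.64.0)


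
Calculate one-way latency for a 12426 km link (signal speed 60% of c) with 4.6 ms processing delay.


Speed = 0.6 * 3e5 km/s = 180000 km/s
Propagation delay = 12426 / 180000 = 0.069 s = 69.0333 ms
Processing delay = 4.6 ms
Total one-way latency = 73.6333 ms


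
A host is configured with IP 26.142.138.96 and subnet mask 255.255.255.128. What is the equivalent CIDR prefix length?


Binary: 11111111.11111111.11111111.10000000
Count leading 1s
Prefix: /25


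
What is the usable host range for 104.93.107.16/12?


Network: 104.80.0.0
Broadcast: 104.95.255.255
First usable = network + 1
Last usable = broadcast - 1
Range: 104.80.0.1 to 104.95.255.254


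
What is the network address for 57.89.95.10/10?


IP:   00111001.01011001.01011111.00001010
Mask: 11111111.11000000.00000000.00000000
AND operation:
Net:  00111001.01000000.00000000.00000000
Network: 57.64.0.0/10


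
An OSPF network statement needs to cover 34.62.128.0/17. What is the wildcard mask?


Subnet mask: 255.255.128.0
Wildcard = 255.255.255.255 - subnet mask
255 - 255 = 0
255 - 255 = 0
255 - 128 = 127
255 - 0 = 255
Wildcard: 0.0.127.255


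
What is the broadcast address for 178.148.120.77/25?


Network: 178.148.120.0/25
Host bits = 7
Set all host bits to 1:
Broadcast: 178.148.120.127


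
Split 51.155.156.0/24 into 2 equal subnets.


New prefix = 24 + 1 = 25
Each subnet has 128 addresses
  51.155.156.0/25
  51.155.156.128/25
Subnets: 51.155.156.0/25, 51.155.156.128/25


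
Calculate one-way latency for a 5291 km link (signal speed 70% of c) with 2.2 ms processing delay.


Speed = 0.7 * 3e5 km/s = 210000 km/s
Propagation delay = 5291 / 210000 = 0.0252 s = 25.1952 ms
Processing delay = 2.2 ms
Total one-way latency = 27.3952 ms


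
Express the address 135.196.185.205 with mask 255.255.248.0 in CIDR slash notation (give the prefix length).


Binary: 11111111.11111111.11111000.00000000
Count leading 1s
Prefix: /21


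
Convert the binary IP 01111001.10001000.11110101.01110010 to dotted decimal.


01111001 = 121
10001000 = 136
11110101 = 245
01110010 = 114
IP: 121.136.245.114


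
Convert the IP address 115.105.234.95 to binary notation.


115 = 01110011
105 = 01101001
234 = 11101010
95 = 01011111
Binary: 01110011.01101001.11101010.01011111


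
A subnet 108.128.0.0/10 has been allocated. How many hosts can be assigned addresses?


Host bits = 32 - 10 = 22
Total addresses = 2^22 = 4194304
Usable = total - 2 (network and broadcast)
Usable hosts: 4194302


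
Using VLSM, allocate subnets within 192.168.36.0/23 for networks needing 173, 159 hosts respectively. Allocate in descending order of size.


173 hosts -> /24 (254 usable): 192.168.36.0/24
159 hosts -> /24 (254 usable): 192.168.37.0/24
Allocation: 192.168.36.0/24 (173 hosts, 254 usable); 192.168.37.0/24 (159 hosts, 254 usable)


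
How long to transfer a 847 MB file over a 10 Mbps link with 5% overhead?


Effective throughput = 10 * (1 - 5/100) = 9.5 Mbps
File size in Mb = 847 * 8 = 6776 Mb
Time = 6776 / 9.5
Time = 713.2632 seconds


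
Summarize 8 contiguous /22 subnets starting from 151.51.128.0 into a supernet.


Original prefix: /22
Number of subnets: 8 = 2^3
New prefix = 22 - 3 = 19
Supernet: 151.51.128.0/19


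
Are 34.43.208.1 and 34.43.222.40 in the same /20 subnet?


Mask: 255.255.240.0
34.43.208.1 AND mask = 34.43.208.0
34.43.222.40 AND mask = 34.43.208.0
Yes, same subnet (34.43.208.0)


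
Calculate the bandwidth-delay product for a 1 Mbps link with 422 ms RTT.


BDP = bandwidth * RTT
= 1 Mbps * 422 ms
= 1 * 1e6 * 422 / 1000 bits
= 422000 bits
= 52750 bytes
= 51.5137 KB
BDP = 422000 bits (52750 bytes)


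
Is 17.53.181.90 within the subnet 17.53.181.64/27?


Subnet network: 17.53.181.64
Test IP AND mask: 17.53.181.64
Yes, 17.53.181.90 is in 17.53.181.64/27


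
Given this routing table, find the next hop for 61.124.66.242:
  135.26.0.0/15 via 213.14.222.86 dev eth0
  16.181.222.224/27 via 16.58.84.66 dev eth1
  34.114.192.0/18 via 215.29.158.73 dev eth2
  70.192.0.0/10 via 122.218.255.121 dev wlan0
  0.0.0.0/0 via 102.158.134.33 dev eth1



Longest prefix match for 61.124.66.242:
  /15 135.26.0.0: no
  /27 16.181.222.224: no
  /18 34.114.192.0: no
  /10 70.192.0.0: no
  /0 0.0.0.0: MATCH
Selected: next-hop 102.158.134.33 via eth1 (matched /0)


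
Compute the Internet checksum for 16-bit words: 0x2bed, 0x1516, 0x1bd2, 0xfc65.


Sum all words (with carry folding):
+ 0x2bed = 0x2bed
+ 0x1516 = 0x4103
+ 0x1bd2 = 0x5cd5
+ 0xfc65 = 0x593b
One's complement: ~0x593b
Checksum = 0xa6c4


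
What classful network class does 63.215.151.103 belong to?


First octet: 63
Binary: 00111111
0xxxxxxx -> Class A (1-126)
Class A, default mask 255.0.0.0 (/8)


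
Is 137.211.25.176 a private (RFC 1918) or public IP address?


RFC 1918 private ranges:
  10.0.0.0/8 (10.0.0.0 - 10.255.255.255)
  172.16.0.0/12 (172.16.0.0 - 172.31.255.255)
  192.168.0.0/16 (192.168.0.0 - 192.168.255.255)
Public (not in any RFC 1918 range)


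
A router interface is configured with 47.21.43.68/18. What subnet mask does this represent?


/18 means 18 network bits, 14 host bits
Binary: 11111111111111111100000000000000
Mask: 255.255.192.0


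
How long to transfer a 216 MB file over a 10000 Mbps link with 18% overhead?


Effective throughput = 10000 * (1 - 18/100) = 8200 Mbps
File size in Mb = 216 * 8 = 1728 Mb
Time = 1728 / 8200
Time = 0.2107 seconds


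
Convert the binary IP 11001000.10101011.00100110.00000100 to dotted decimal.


11001000 = 200
10101011 = 171
00100110 = 38
00000100 = 4
IP: 200.171.38.4


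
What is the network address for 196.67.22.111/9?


IP:   11000100.01000011.00010110.01101111
Mask: 11111111.10000000.00000000.00000000
AND operation:
Net:  11000100.00000000.00000000.00000000
Network: 196.0.0.0/9


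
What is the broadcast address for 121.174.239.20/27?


Network: 121.174.239.0/27
Host bits = 5
Set all host bits to 1:
Broadcast: 121.174.239.31


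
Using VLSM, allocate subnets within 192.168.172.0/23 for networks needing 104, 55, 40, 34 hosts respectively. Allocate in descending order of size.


104 hosts -> /25 (126 usable): 192.168.172.0/25
55 hosts -> /26 (62 usable): 192.168.172.128/26
40 hosts -> /26 (62 usable): 192.168.172.192/26
34 hosts -> /26 (62 usable): 192.168.173.0/26
Allocation: 192.168.172.0/25 (104 hosts, 126 usable); 192.168.172.128/26 (55 hosts, 62 usable); 192.168.172.192/26 (40 hosts, 62 usable); 192.168.173.0/26 (34 hosts, 62 usable)


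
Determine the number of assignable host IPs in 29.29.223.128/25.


Host bits = 32 - 25 = 7
Total addresses = 2^7 = 128
Usable = total - 2 (network and broadcast)
Usable hosts: 126


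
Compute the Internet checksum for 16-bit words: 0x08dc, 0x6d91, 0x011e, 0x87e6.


Sum all words (with carry folding):
+ 0x08dc = 0x08dc
+ 0x6d91 = 0x766d
+ 0x011e = 0x778b
+ 0x87e6 = 0xff71
One's complement: ~0xff71
Checksum = 0x008e


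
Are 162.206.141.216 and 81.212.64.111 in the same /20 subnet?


Mask: 255.255.240.0
162.206.141.216 AND mask = 162.206.128.0
81.212.64.111 AND mask = 81.212.64.0
No, different subnets (162.206.128.0 vs 81.212.64.0)


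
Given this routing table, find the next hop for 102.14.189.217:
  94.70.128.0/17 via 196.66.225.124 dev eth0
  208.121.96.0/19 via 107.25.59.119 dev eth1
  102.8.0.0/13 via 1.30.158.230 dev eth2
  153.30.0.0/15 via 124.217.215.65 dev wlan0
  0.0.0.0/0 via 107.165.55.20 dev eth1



Longest prefix match for 102.14.189.217:
  /17 94.70.128.0: no
  /19 208.121.96.0: no
  /13 102.8.0.0: MATCH
  /15 153.30.0.0: no
  /0 0.0.0.0: MATCH
Selected: next-hop 1.30.158.230 via eth2 (matched /13)


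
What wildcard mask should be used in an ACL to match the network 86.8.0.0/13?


Subnet mask: 255.248.0.0
Wildcard = 255.255.255.255 - subnet mask
255 - 255 = 0
255 - 248 = 7
255 - 0 = 255
255 - 0 = 255
Wildcard: 0.7.255.255
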